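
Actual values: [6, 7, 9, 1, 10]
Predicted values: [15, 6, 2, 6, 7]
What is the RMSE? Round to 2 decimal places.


MSE = 33.0000. RMSE = sqrt(33.0000) = 5.74.

5.74


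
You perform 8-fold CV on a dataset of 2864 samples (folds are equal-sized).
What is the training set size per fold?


Each validation fold has 2864/8 = 358 samples. Training set = 2864 - 358 = 2506.

2506


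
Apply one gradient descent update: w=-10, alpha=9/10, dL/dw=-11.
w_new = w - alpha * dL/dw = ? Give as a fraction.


w_new = -10 - 9/10 * -11 = -10 - -99/10 = -1/10.

-1/10


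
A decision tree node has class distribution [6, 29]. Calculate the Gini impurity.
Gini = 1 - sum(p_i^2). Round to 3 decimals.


Total = 35. Proportions: 6/35, 29/35. sum(p_i^2) = 0.7159. Gini = 1 - 0.7159 = 0.2841, which rounds to 0.284.

0.284


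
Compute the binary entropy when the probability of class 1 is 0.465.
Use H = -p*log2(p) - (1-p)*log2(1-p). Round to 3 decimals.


H = -0.465*log2(0.465) - 0.535*log2(0.535) = 0.996.

0.996


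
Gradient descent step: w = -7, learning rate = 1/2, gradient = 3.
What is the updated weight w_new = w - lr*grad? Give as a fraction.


w_new = -7 - 1/2 * 3 = -7 - 3/2 = -17/2.

-17/2


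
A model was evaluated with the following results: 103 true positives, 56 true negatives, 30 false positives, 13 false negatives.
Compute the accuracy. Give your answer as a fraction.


Accuracy = (TP + TN) / (TP + TN + FP + FN) = (103 + 56) / 202 = 159/202.

159/202


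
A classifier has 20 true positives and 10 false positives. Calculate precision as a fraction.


Precision = TP / (TP + FP) = 20 / 30 = 2/3.

2/3


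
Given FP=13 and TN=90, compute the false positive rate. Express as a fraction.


FPR = FP / (FP + TN) = 13 / 103 = 13/103.

13/103


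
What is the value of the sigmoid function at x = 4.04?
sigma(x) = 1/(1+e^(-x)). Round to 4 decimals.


sigma(4.04) = 1/(1+e^(-4.04)) = 1/(1+0.017597) = 1/1.017597 = 0.9827.

0.9827


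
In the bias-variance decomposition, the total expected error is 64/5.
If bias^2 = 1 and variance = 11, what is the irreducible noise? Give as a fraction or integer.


Total error = bias^2 + variance + irreducible noise. So irreducible noise = 64/5 - 1 - 11 = 4/5.

4/5


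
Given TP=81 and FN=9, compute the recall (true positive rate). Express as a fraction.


Recall = TP / (TP + FN) = 81 / 90 = 9/10.

9/10


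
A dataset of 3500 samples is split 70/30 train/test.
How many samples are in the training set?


Test set = 3500 * 30% = 1050. Training set = 3500 - 1050 = 2450.

2450


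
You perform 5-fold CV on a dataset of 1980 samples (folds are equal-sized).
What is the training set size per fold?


Each validation fold has 1980/5 = 396 samples. Training set = 1980 - 396 = 1584.

1584


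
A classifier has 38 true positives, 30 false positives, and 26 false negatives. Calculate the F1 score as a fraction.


Precision = 38/68 = 19/34. Recall = 38/64 = 19/32. F1 = 2*P*R/(P+R) = 19/33.

19/33


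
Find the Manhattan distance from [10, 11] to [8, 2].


d = sum of absolute differences: |10-8|=2 + |11-2|=9 = 11.

11


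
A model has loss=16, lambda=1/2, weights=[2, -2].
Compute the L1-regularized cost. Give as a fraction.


L1 norm = sum(|w|) = 4. J = 16 + 1/2 * 4 = 18.

18


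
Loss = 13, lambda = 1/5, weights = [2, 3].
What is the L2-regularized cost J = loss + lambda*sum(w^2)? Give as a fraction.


L2 sq norm = sum(w^2) = 13. J = 13 + 1/5 * 13 = 78/5.

78/5


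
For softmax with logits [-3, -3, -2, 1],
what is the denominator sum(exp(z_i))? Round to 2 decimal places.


Denom = e^-3=0.0498 + e^-3=0.0498 + e^-2=0.1353 + e^1=2.7183. Sum = 2.9532, which rounds to 2.95.

2.95


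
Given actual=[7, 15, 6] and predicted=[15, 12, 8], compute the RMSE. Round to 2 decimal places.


MSE = 25.6667. RMSE = sqrt(25.6667) = 5.07.

5.07


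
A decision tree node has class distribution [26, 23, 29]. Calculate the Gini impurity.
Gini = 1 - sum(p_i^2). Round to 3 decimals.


Total = 78. Proportions: 26/78, 23/78, 29/78. sum(p_i^2) = 0.3363. Gini = 1 - 0.3363 = 0.6637, which rounds to 0.664.

0.664


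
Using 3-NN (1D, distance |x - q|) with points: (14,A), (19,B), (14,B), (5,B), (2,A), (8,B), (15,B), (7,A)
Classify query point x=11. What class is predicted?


Distances: |14-11|=3, |19-11|=8, |14-11|=3, |5-11|=6, |2-11|=9, |8-11|=3, |15-11|=4, |7-11|=4. 3 nearest: (14,A), (14,B), (8,B). Counts: {'A': 1, 'B': 2}. Majority class: B.

B


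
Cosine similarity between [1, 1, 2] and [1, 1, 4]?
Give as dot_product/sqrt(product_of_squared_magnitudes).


dot = 10. |a|^2 = 6, |b|^2 = 18. cos = 10/sqrt(108).

10/sqrt(108)


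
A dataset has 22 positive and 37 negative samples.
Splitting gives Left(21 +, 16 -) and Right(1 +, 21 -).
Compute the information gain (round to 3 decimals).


H(parent) = 0.9529. H(left) = 0.9868, H(right) = 0.2668. Weighted = (37/59)*0.9868 + (22/59)*0.2668 = 0.7183. IG = 0.9529 - 0.7183 = 0.2346, which rounds to 0.235.

0.235


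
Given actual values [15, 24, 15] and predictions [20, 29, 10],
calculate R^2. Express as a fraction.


Mean(y) = 18. SS_res = 75. SS_tot = 54. R^2 = 1 - 75/(54) = -7/18.

-7/18


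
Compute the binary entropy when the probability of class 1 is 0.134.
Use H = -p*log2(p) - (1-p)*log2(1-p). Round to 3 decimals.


H = -0.134*log2(0.134) - 0.866*log2(0.866) = 0.568.

0.568


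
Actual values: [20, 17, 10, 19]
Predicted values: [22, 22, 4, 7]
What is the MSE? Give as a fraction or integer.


MSE = (1/4) * ((20-22)^2=4 + (17-22)^2=25 + (10-4)^2=36 + (19-7)^2=144). Sum = 209. MSE = 209/4.

209/4


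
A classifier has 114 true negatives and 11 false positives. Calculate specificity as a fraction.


Specificity = TN / (TN + FP) = 114 / 125 = 114/125.

114/125


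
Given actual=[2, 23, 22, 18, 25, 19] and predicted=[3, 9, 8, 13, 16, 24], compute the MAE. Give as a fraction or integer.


MAE = (1/6) * (|2-3|=1 + |23-9|=14 + |22-8|=14 + |18-13|=5 + |25-16|=9 + |19-24|=5). Sum = 48. MAE = 8.

8


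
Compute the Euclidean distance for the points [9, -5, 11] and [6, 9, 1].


d = sqrt(sum of squared differences). (9-6)^2=9, (-5-9)^2=196, (11-1)^2=100. Sum = 305.

sqrt(305)


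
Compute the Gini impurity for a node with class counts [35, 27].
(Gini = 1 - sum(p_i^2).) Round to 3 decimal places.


Total = 62. Proportions: 35/62, 27/62. sum(p_i^2) = 0.5083. Gini = 1 - 0.5083 = 0.4917, which rounds to 0.492.

0.492


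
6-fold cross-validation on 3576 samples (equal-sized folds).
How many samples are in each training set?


Each validation fold has 3576/6 = 596 samples. Training set = 3576 - 596 = 2980.

2980


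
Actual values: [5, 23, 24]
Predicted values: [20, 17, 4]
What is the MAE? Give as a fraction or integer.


MAE = (1/3) * (|5-20|=15 + |23-17|=6 + |24-4|=20). Sum = 41. MAE = 41/3.

41/3


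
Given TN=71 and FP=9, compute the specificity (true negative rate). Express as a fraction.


Specificity = TN / (TN + FP) = 71 / 80 = 71/80.

71/80


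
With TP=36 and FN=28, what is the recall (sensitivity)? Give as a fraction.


Recall = TP / (TP + FN) = 36 / 64 = 9/16.

9/16


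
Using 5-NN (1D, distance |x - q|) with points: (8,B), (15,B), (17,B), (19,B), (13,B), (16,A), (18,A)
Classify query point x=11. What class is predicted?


Distances: |8-11|=3, |15-11|=4, |17-11|=6, |19-11|=8, |13-11|=2, |16-11|=5, |18-11|=7. 5 nearest: (13,B), (8,B), (15,B), (16,A), (17,B). Counts: {'B': 4, 'A': 1}. Majority class: B.

B


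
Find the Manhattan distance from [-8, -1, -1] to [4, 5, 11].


d = sum of absolute differences: |-8-4|=12 + |-1-5|=6 + |-1-11|=12 = 30.

30


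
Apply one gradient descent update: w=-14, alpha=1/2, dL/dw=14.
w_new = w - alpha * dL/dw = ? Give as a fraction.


w_new = -14 - 1/2 * 14 = -14 - 7 = -21.

-21


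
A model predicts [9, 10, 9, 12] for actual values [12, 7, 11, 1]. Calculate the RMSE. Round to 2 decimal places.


MSE = 35.7500. RMSE = sqrt(35.7500) = 5.98.

5.98


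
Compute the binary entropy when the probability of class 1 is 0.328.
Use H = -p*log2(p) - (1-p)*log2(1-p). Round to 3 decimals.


H = -0.328*log2(0.328) - 0.672*log2(0.672) = 0.913.

0.913


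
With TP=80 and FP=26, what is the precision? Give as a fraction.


Precision = TP / (TP + FP) = 80 / 106 = 40/53.

40/53


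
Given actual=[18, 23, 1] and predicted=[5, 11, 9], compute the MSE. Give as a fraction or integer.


MSE = (1/3) * ((18-5)^2=169 + (23-11)^2=144 + (1-9)^2=64). Sum = 377. MSE = 377/3.

377/3


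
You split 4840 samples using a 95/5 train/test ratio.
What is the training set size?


Test set = 4840 * 5% = 242. Training set = 4840 - 242 = 4598.

4598


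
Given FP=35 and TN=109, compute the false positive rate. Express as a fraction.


FPR = FP / (FP + TN) = 35 / 144 = 35/144.

35/144


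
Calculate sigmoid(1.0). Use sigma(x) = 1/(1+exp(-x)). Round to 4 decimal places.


sigma(1.0) = 1/(1+e^(-1.0)) = 1/(1+0.367879) = 1/1.367879 = 0.7311.

0.7311


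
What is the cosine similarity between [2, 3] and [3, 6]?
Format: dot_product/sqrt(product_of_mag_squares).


dot = 24. |a|^2 = 13, |b|^2 = 45. cos = 24/sqrt(585).

24/sqrt(585)


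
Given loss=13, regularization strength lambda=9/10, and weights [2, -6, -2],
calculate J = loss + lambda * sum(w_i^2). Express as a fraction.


L2 sq norm = sum(w^2) = 44. J = 13 + 9/10 * 44 = 263/5.

263/5


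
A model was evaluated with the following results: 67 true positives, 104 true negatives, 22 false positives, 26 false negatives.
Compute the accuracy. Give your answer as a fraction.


Accuracy = (TP + TN) / (TP + TN + FP + FN) = (67 + 104) / 219 = 57/73.

57/73


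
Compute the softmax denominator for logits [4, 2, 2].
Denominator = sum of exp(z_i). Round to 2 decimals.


Denom = e^4=54.5982 + e^2=7.3891 + e^2=7.3891. Sum = 69.3764, which rounds to 69.38.

69.38


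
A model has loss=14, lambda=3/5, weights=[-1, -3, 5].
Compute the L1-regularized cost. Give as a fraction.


L1 norm = sum(|w|) = 9. J = 14 + 3/5 * 9 = 97/5.

97/5


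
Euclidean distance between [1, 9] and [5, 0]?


d = sqrt(sum of squared differences). (1-5)^2=16, (9-0)^2=81. Sum = 97.

sqrt(97)


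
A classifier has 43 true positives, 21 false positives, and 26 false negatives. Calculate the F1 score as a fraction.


Precision = 43/64 = 43/64. Recall = 43/69 = 43/69. F1 = 2*P*R/(P+R) = 86/133.

86/133


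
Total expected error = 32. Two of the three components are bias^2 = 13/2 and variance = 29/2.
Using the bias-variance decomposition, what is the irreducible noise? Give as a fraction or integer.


Total error = bias^2 + variance + irreducible noise. So irreducible noise = 32 - 13/2 - 29/2 = 11.

11


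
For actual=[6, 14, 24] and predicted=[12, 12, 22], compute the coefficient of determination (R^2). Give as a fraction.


Mean(y) = 44/3. SS_res = 44. SS_tot = 488/3. R^2 = 1 - 44/(488/3) = 89/122.

89/122


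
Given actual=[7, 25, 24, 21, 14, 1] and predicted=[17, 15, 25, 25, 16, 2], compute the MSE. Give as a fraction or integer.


MSE = (1/6) * ((7-17)^2=100 + (25-15)^2=100 + (24-25)^2=1 + (21-25)^2=16 + (14-16)^2=4 + (1-2)^2=1). Sum = 222. MSE = 37.

37


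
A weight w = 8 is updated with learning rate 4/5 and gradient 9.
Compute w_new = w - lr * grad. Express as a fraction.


w_new = 8 - 4/5 * 9 = 8 - 36/5 = 4/5.

4/5


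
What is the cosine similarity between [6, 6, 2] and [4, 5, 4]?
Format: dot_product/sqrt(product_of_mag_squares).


dot = 62. |a|^2 = 76, |b|^2 = 57. cos = 62/sqrt(4332).

62/sqrt(4332)


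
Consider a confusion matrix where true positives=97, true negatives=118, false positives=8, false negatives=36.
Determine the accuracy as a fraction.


Accuracy = (TP + TN) / (TP + TN + FP + FN) = (97 + 118) / 259 = 215/259.

215/259


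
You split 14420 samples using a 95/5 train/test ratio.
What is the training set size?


Test set = 14420 * 5% = 721. Training set = 14420 - 721 = 13699.

13699


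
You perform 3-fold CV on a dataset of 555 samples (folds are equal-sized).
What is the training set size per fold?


Each validation fold has 555/3 = 185 samples. Training set = 555 - 185 = 370.

370


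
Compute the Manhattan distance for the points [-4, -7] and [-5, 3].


d = sum of absolute differences: |-4--5|=1 + |-7-3|=10 = 11.

11


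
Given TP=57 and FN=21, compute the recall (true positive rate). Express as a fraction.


Recall = TP / (TP + FN) = 57 / 78 = 19/26.

19/26


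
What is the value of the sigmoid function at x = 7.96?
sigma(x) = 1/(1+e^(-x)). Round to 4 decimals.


sigma(7.96) = 1/(1+e^(-7.96)) = 1/(1+0.000349) = 1/1.000349 = 0.9997.

0.9997


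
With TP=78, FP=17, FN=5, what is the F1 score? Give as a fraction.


Precision = 78/95 = 78/95. Recall = 78/83 = 78/83. F1 = 2*P*R/(P+R) = 78/89.

78/89


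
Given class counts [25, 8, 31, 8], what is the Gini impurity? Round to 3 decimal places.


Total = 72. Proportions: 25/72, 8/72, 31/72, 8/72. sum(p_i^2) = 0.3306. Gini = 1 - 0.3306 = 0.6694, which rounds to 0.669.

0.669


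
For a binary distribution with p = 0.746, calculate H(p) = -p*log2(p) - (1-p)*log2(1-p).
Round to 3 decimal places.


H = -0.746*log2(0.746) - 0.254*log2(0.254) = 0.818.

0.818


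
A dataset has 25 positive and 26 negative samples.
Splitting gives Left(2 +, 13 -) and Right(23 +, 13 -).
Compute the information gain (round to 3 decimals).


H(parent) = 0.9997. H(left) = 0.5665, H(right) = 0.9436. Weighted = (15/51)*0.5665 + (36/51)*0.9436 = 0.8327. IG = 0.9997 - 0.8327 = 0.1670, which rounds to 0.167.

0.167


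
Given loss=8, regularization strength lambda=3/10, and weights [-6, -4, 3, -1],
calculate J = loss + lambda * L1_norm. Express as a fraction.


L1 norm = sum(|w|) = 14. J = 8 + 3/10 * 14 = 61/5.

61/5


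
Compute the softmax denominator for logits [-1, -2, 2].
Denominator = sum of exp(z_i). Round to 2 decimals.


Denom = e^-1=0.3679 + e^-2=0.1353 + e^2=7.3891. Sum = 7.8923, which rounds to 7.89.

7.89


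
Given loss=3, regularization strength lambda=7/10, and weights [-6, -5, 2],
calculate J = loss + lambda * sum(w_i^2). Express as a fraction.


L2 sq norm = sum(w^2) = 65. J = 3 + 7/10 * 65 = 97/2.

97/2


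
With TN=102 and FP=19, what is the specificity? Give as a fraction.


Specificity = TN / (TN + FP) = 102 / 121 = 102/121.

102/121


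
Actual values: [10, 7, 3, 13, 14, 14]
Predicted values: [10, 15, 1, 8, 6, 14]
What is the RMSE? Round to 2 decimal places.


MSE = 26.1667. RMSE = sqrt(26.1667) = 5.12.

5.12


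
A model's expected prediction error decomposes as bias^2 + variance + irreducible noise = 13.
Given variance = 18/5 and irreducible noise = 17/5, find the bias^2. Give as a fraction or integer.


Total error = bias^2 + variance + irreducible noise. So bias^2 = 13 - 18/5 - 17/5 = 6.

6


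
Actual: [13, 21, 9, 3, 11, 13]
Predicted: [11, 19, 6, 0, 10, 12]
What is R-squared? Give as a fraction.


Mean(y) = 35/3. SS_res = 28. SS_tot = 520/3. R^2 = 1 - 28/(520/3) = 109/130.

109/130


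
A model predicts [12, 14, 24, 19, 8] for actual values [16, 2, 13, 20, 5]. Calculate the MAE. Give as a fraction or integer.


MAE = (1/5) * (|16-12|=4 + |2-14|=12 + |13-24|=11 + |20-19|=1 + |5-8|=3). Sum = 31. MAE = 31/5.

31/5


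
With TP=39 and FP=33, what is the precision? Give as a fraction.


Precision = TP / (TP + FP) = 39 / 72 = 13/24.

13/24


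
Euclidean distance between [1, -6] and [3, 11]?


d = sqrt(sum of squared differences). (1-3)^2=4, (-6-11)^2=289. Sum = 293.

sqrt(293)


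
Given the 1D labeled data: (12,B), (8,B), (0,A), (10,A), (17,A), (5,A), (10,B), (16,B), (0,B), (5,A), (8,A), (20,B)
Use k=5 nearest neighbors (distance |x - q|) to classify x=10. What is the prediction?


Distances: |12-10|=2, |8-10|=2, |0-10|=10, |10-10|=0, |17-10|=7, |5-10|=5, |10-10|=0, |16-10|=6, |0-10|=10, |5-10|=5, |8-10|=2, |20-10|=10. 5 nearest: (10,A), (10,B), (8,A), (12,B), (8,B). Counts: {'A': 2, 'B': 3}. Majority class: B.

B


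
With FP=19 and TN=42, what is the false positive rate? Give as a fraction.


FPR = FP / (FP + TN) = 19 / 61 = 19/61.

19/61


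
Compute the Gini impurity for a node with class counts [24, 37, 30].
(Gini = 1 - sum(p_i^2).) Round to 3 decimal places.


Total = 91. Proportions: 24/91, 37/91, 30/91. sum(p_i^2) = 0.3436. Gini = 1 - 0.3436 = 0.6564, which rounds to 0.656.

0.656


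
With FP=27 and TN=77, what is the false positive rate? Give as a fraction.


FPR = FP / (FP + TN) = 27 / 104 = 27/104.

27/104


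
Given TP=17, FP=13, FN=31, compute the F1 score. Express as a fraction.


Precision = 17/30 = 17/30. Recall = 17/48 = 17/48. F1 = 2*P*R/(P+R) = 17/39.

17/39


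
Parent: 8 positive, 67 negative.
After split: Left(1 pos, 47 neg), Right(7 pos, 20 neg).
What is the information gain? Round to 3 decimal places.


H(parent) = 0.4898. H(left) = 0.1461, H(right) = 0.8256. Weighted = (48/75)*0.1461 + (27/75)*0.8256 = 0.3907. IG = 0.4898 - 0.3907 = 0.0991, which rounds to 0.099.

0.099


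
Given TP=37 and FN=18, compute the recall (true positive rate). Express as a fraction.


Recall = TP / (TP + FN) = 37 / 55 = 37/55.

37/55


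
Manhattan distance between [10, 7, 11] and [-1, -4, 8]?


d = sum of absolute differences: |10--1|=11 + |7--4|=11 + |11-8|=3 = 25.

25


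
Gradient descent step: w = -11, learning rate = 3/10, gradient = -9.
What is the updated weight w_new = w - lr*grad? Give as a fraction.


w_new = -11 - 3/10 * -9 = -11 - -27/10 = -83/10.

-83/10


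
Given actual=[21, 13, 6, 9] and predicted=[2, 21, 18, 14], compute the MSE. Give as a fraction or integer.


MSE = (1/4) * ((21-2)^2=361 + (13-21)^2=64 + (6-18)^2=144 + (9-14)^2=25). Sum = 594. MSE = 297/2.

297/2


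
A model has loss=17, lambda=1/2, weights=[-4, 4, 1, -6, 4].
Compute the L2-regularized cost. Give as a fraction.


L2 sq norm = sum(w^2) = 85. J = 17 + 1/2 * 85 = 119/2.

119/2


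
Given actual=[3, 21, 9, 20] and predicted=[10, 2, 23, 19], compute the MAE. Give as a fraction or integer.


MAE = (1/4) * (|3-10|=7 + |21-2|=19 + |9-23|=14 + |20-19|=1). Sum = 41. MAE = 41/4.

41/4


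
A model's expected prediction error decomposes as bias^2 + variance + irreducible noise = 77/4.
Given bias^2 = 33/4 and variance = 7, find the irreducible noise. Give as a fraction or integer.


Total error = bias^2 + variance + irreducible noise. So irreducible noise = 77/4 - 33/4 - 7 = 4.

4


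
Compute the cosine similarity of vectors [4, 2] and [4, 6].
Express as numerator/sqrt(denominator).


dot = 28. |a|^2 = 20, |b|^2 = 52. cos = 28/sqrt(1040).

28/sqrt(1040)


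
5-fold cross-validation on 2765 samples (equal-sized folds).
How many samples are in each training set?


Each validation fold has 2765/5 = 553 samples. Training set = 2765 - 553 = 2212.

2212


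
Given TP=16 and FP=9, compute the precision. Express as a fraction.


Precision = TP / (TP + FP) = 16 / 25 = 16/25.

16/25


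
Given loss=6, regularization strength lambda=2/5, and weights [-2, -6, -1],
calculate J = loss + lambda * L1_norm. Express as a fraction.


L1 norm = sum(|w|) = 9. J = 6 + 2/5 * 9 = 48/5.

48/5


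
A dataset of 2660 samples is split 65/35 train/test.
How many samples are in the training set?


Test set = 2660 * 35% = 931. Training set = 2660 - 931 = 1729.

1729


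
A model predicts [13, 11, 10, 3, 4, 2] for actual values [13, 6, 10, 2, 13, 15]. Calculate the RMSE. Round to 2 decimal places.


MSE = 46.0000. RMSE = sqrt(46.0000) = 6.78.

6.78


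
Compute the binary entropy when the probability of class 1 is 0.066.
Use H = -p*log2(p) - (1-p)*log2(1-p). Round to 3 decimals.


H = -0.066*log2(0.066) - 0.934*log2(0.934) = 0.351.

0.351


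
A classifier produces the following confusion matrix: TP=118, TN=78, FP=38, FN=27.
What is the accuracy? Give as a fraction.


Accuracy = (TP + TN) / (TP + TN + FP + FN) = (118 + 78) / 261 = 196/261.

196/261


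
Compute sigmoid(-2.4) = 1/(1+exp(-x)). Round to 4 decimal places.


sigma(-2.4) = 1/(1+e^(2.4)) = 1/(1+11.023176) = 1/12.023176 = 0.0832.

0.0832


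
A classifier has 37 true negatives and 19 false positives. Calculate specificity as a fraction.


Specificity = TN / (TN + FP) = 37 / 56 = 37/56.

37/56


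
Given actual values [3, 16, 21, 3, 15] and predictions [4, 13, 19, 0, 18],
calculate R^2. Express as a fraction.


Mean(y) = 58/5. SS_res = 32. SS_tot = 1336/5. R^2 = 1 - 32/(1336/5) = 147/167.

147/167


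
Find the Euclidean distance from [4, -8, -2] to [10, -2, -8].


d = sqrt(sum of squared differences). (4-10)^2=36, (-8--2)^2=36, (-2--8)^2=36. Sum = 108.

sqrt(108)


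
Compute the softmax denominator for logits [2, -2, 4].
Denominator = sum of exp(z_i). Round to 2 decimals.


Denom = e^2=7.3891 + e^-2=0.1353 + e^4=54.5982. Sum = 62.1226, which rounds to 62.12.

62.12


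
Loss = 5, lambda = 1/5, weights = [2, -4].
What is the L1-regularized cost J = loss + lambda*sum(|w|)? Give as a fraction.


L1 norm = sum(|w|) = 6. J = 5 + 1/5 * 6 = 31/5.

31/5


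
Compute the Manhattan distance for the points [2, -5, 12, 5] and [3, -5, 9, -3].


d = sum of absolute differences: |2-3|=1 + |-5--5|=0 + |12-9|=3 + |5--3|=8 = 12.

12


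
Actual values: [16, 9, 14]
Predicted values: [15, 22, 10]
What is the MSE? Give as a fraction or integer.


MSE = (1/3) * ((16-15)^2=1 + (9-22)^2=169 + (14-10)^2=16). Sum = 186. MSE = 62.

62


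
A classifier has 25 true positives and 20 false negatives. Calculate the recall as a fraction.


Recall = TP / (TP + FN) = 25 / 45 = 5/9.

5/9


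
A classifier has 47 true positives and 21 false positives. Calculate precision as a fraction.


Precision = TP / (TP + FP) = 47 / 68 = 47/68.

47/68


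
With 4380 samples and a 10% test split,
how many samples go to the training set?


Test set = 4380 * 10% = 438. Training set = 4380 - 438 = 3942.

3942


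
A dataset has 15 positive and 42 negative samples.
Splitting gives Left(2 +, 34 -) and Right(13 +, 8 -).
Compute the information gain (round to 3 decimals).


H(parent) = 0.8315. H(left) = 0.3095, H(right) = 0.9587. Weighted = (36/57)*0.3095 + (21/57)*0.9587 = 0.5487. IG = 0.8315 - 0.5487 = 0.2828, which rounds to 0.283.

0.283


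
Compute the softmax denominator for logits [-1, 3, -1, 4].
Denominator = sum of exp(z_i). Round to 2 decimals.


Denom = e^-1=0.3679 + e^3=20.0855 + e^-1=0.3679 + e^4=54.5982. Sum = 75.4195, which rounds to 75.42.

75.42


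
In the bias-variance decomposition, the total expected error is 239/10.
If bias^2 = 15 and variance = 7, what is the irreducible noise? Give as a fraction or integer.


Total error = bias^2 + variance + irreducible noise. So irreducible noise = 239/10 - 15 - 7 = 19/10.

19/10


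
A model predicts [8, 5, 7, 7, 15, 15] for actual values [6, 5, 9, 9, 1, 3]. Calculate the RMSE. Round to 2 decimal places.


MSE = 58.6667. RMSE = sqrt(58.6667) = 7.66.

7.66


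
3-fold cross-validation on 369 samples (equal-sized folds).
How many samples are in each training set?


Each validation fold has 369/3 = 123 samples. Training set = 369 - 123 = 246.

246


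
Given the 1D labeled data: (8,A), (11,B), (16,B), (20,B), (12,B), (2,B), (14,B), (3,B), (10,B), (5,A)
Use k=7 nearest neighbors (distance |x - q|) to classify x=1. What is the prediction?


Distances: |8-1|=7, |11-1|=10, |16-1|=15, |20-1|=19, |12-1|=11, |2-1|=1, |14-1|=13, |3-1|=2, |10-1|=9, |5-1|=4. 7 nearest: (2,B), (3,B), (5,A), (8,A), (10,B), (11,B), (12,B). Counts: {'B': 5, 'A': 2}. Majority class: B.

B


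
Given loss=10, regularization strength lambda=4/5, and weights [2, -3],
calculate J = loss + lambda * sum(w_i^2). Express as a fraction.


L2 sq norm = sum(w^2) = 13. J = 10 + 4/5 * 13 = 102/5.

102/5


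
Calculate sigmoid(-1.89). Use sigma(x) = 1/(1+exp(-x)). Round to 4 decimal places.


sigma(-1.89) = 1/(1+e^(1.89)) = 1/(1+6.619369) = 1/7.619369 = 0.1312.

0.1312


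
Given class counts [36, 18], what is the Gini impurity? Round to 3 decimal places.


Total = 54. Proportions: 36/54, 18/54. sum(p_i^2) = 0.5556. Gini = 1 - 0.5556 = 0.4444, which rounds to 0.444.

0.444


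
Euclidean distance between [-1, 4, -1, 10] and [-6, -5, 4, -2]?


d = sqrt(sum of squared differences). (-1--6)^2=25, (4--5)^2=81, (-1-4)^2=25, (10--2)^2=144. Sum = 275.

sqrt(275)


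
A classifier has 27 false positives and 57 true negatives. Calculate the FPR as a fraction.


FPR = FP / (FP + TN) = 27 / 84 = 9/28.

9/28


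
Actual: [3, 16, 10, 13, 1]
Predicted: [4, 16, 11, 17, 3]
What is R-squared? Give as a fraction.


Mean(y) = 43/5. SS_res = 22. SS_tot = 826/5. R^2 = 1 - 22/(826/5) = 358/413.

358/413


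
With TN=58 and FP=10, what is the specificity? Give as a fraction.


Specificity = TN / (TN + FP) = 58 / 68 = 29/34.

29/34


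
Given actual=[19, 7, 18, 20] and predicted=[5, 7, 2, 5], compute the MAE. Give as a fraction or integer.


MAE = (1/4) * (|19-5|=14 + |7-7|=0 + |18-2|=16 + |20-5|=15). Sum = 45. MAE = 45/4.

45/4


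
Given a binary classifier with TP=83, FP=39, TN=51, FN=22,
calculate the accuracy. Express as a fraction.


Accuracy = (TP + TN) / (TP + TN + FP + FN) = (83 + 51) / 195 = 134/195.

134/195


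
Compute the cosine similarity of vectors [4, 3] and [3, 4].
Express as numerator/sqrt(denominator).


dot = 24. |a|^2 = 25, |b|^2 = 25. cos = 24/sqrt(625).

24/sqrt(625)


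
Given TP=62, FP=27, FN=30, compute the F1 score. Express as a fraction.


Precision = 62/89 = 62/89. Recall = 62/92 = 31/46. F1 = 2*P*R/(P+R) = 124/181.

124/181


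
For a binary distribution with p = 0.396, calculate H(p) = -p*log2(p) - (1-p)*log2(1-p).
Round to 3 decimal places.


H = -0.396*log2(0.396) - 0.604*log2(0.604) = 0.969.

0.969


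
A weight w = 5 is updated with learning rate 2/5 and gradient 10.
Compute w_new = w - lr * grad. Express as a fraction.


w_new = 5 - 2/5 * 10 = 5 - 4 = 1.

1


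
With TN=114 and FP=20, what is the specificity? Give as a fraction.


Specificity = TN / (TN + FP) = 114 / 134 = 57/67.

57/67


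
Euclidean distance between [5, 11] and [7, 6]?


d = sqrt(sum of squared differences). (5-7)^2=4, (11-6)^2=25. Sum = 29.

sqrt(29)


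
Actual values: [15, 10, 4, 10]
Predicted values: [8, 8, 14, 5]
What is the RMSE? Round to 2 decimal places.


MSE = 44.5000. RMSE = sqrt(44.5000) = 6.67.

6.67


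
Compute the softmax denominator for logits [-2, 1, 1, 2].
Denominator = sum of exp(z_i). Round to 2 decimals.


Denom = e^-2=0.1353 + e^1=2.7183 + e^1=2.7183 + e^2=7.3891. Sum = 12.9610, which rounds to 12.96.

12.96


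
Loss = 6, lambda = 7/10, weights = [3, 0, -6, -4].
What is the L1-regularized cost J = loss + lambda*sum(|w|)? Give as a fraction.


L1 norm = sum(|w|) = 13. J = 6 + 7/10 * 13 = 151/10.

151/10


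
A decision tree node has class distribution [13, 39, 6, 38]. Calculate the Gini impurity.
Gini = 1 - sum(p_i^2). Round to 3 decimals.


Total = 96. Proportions: 13/96, 39/96, 6/96, 38/96. sum(p_i^2) = 0.3440. Gini = 1 - 0.3440 = 0.6560, which rounds to 0.656.

0.656


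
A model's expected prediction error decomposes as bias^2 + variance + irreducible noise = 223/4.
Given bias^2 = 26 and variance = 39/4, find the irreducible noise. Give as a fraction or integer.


Total error = bias^2 + variance + irreducible noise. So irreducible noise = 223/4 - 26 - 39/4 = 20.

20


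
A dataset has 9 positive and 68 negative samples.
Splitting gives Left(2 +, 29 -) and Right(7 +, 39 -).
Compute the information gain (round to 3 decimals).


H(parent) = 0.5203. H(left) = 0.3451, H(right) = 0.6153. Weighted = (31/77)*0.3451 + (46/77)*0.6153 = 0.5065. IG = 0.5203 - 0.5065 = 0.0138, which rounds to 0.014.

0.014


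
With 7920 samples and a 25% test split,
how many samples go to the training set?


Test set = 7920 * 25% = 1980. Training set = 7920 - 1980 = 5940.

5940


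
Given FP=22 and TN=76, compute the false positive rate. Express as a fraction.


FPR = FP / (FP + TN) = 22 / 98 = 11/49.

11/49


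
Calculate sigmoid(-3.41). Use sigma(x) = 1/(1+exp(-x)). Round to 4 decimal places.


sigma(-3.41) = 1/(1+e^(3.41)) = 1/(1+30.265244) = 1/31.265244 = 0.0320.

0.0320


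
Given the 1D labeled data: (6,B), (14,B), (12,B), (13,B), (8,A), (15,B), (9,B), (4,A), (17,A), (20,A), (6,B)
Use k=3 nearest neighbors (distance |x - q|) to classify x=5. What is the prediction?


Distances: |6-5|=1, |14-5|=9, |12-5|=7, |13-5|=8, |8-5|=3, |15-5|=10, |9-5|=4, |4-5|=1, |17-5|=12, |20-5|=15, |6-5|=1. 3 nearest: (4,A), (6,B), (6,B). Counts: {'A': 1, 'B': 2}. Majority class: B.

B


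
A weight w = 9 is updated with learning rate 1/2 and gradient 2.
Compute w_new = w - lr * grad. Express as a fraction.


w_new = 9 - 1/2 * 2 = 9 - 1 = 8.

8


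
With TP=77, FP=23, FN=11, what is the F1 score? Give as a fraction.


Precision = 77/100 = 77/100. Recall = 77/88 = 7/8. F1 = 2*P*R/(P+R) = 77/94.

77/94


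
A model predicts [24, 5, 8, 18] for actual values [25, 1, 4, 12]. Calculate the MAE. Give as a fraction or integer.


MAE = (1/4) * (|25-24|=1 + |1-5|=4 + |4-8|=4 + |12-18|=6). Sum = 15. MAE = 15/4.

15/4


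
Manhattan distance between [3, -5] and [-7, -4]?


d = sum of absolute differences: |3--7|=10 + |-5--4|=1 = 11.

11


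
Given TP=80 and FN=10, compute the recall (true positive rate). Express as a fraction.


Recall = TP / (TP + FN) = 80 / 90 = 8/9.

8/9


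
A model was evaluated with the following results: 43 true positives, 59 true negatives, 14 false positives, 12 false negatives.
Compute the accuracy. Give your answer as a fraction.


Accuracy = (TP + TN) / (TP + TN + FP + FN) = (43 + 59) / 128 = 51/64.

51/64


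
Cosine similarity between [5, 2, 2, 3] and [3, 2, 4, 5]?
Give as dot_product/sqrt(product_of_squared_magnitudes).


dot = 42. |a|^2 = 42, |b|^2 = 54. cos = 42/sqrt(2268).

42/sqrt(2268)


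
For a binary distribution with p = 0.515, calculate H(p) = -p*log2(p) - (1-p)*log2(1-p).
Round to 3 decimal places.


H = -0.515*log2(0.515) - 0.485*log2(0.485) = 0.999.

0.999


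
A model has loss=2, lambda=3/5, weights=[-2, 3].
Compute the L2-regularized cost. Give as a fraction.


L2 sq norm = sum(w^2) = 13. J = 2 + 3/5 * 13 = 49/5.

49/5


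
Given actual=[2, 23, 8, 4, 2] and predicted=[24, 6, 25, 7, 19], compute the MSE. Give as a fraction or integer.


MSE = (1/5) * ((2-24)^2=484 + (23-6)^2=289 + (8-25)^2=289 + (4-7)^2=9 + (2-19)^2=289). Sum = 1360. MSE = 272.

272


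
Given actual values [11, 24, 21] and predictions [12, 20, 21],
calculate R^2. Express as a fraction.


Mean(y) = 56/3. SS_res = 17. SS_tot = 278/3. R^2 = 1 - 17/(278/3) = 227/278.

227/278


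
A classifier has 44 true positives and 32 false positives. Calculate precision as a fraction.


Precision = TP / (TP + FP) = 44 / 76 = 11/19.

11/19


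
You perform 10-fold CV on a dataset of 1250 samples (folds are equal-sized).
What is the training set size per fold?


Each validation fold has 1250/10 = 125 samples. Training set = 1250 - 125 = 1125.

1125


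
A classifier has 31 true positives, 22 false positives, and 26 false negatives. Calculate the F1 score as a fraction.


Precision = 31/53 = 31/53. Recall = 31/57 = 31/57. F1 = 2*P*R/(P+R) = 31/55.

31/55


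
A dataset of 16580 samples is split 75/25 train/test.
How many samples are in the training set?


Test set = 16580 * 25% = 4145. Training set = 16580 - 4145 = 12435.

12435


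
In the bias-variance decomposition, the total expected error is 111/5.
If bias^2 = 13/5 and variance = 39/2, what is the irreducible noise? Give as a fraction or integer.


Total error = bias^2 + variance + irreducible noise. So irreducible noise = 111/5 - 13/5 - 39/2 = 1/10.

1/10


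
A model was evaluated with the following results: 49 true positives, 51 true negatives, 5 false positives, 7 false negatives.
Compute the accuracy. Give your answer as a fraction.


Accuracy = (TP + TN) / (TP + TN + FP + FN) = (49 + 51) / 112 = 25/28.

25/28


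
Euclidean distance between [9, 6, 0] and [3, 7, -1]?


d = sqrt(sum of squared differences). (9-3)^2=36, (6-7)^2=1, (0--1)^2=1. Sum = 38.

sqrt(38)


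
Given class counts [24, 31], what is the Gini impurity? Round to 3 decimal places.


Total = 55. Proportions: 24/55, 31/55. sum(p_i^2) = 0.5081. Gini = 1 - 0.5081 = 0.4919, which rounds to 0.492.

0.492


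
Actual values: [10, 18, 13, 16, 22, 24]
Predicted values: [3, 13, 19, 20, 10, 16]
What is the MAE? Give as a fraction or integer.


MAE = (1/6) * (|10-3|=7 + |18-13|=5 + |13-19|=6 + |16-20|=4 + |22-10|=12 + |24-16|=8). Sum = 42. MAE = 7.

7


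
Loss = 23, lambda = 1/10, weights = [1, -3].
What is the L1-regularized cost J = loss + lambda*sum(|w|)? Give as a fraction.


L1 norm = sum(|w|) = 4. J = 23 + 1/10 * 4 = 117/5.

117/5


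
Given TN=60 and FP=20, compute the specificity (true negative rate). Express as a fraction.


Specificity = TN / (TN + FP) = 60 / 80 = 3/4.

3/4


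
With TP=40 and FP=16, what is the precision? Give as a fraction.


Precision = TP / (TP + FP) = 40 / 56 = 5/7.

5/7


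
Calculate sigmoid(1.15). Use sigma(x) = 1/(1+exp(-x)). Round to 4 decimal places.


sigma(1.15) = 1/(1+e^(-1.15)) = 1/(1+0.316637) = 1/1.316637 = 0.7595.

0.7595


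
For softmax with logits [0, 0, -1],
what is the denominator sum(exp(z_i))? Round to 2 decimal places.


Denom = e^0=1.0000 + e^0=1.0000 + e^-1=0.3679. Sum = 2.3679, which rounds to 2.37.

2.37


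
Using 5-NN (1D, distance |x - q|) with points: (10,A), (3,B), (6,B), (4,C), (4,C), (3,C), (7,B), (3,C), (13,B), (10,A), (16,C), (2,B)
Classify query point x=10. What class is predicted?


Distances: |10-10|=0, |3-10|=7, |6-10|=4, |4-10|=6, |4-10|=6, |3-10|=7, |7-10|=3, |3-10|=7, |13-10|=3, |10-10|=0, |16-10|=6, |2-10|=8. 5 nearest: (10,A), (10,A), (7,B), (13,B), (6,B). Counts: {'A': 2, 'B': 3}. Majority class: B.

B


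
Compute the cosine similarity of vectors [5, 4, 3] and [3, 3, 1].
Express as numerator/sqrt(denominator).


dot = 30. |a|^2 = 50, |b|^2 = 19. cos = 30/sqrt(950).

30/sqrt(950)


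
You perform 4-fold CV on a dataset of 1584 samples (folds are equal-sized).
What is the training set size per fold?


Each validation fold has 1584/4 = 396 samples. Training set = 1584 - 396 = 1188.

1188


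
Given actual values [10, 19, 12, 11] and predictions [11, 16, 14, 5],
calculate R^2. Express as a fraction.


Mean(y) = 13. SS_res = 50. SS_tot = 50. R^2 = 1 - 50/(50) = 0.

0


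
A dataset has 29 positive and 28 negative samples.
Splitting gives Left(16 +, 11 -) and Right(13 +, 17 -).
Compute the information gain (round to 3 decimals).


H(parent) = 0.9998. H(left) = 0.9751, H(right) = 0.9871. Weighted = (27/57)*0.9751 + (30/57)*0.9871 = 0.9814. IG = 0.9998 - 0.9814 = 0.0184, which rounds to 0.018.

0.018


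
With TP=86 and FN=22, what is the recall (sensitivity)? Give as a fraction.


Recall = TP / (TP + FN) = 86 / 108 = 43/54.

43/54


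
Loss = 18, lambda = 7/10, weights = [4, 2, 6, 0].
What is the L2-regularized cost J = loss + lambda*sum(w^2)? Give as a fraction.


L2 sq norm = sum(w^2) = 56. J = 18 + 7/10 * 56 = 286/5.

286/5


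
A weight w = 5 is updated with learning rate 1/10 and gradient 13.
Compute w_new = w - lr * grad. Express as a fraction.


w_new = 5 - 1/10 * 13 = 5 - 13/10 = 37/10.

37/10


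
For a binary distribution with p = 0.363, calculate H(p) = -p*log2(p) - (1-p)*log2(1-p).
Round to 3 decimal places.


H = -0.363*log2(0.363) - 0.637*log2(0.637) = 0.945.

0.945


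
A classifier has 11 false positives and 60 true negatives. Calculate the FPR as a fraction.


FPR = FP / (FP + TN) = 11 / 71 = 11/71.

11/71


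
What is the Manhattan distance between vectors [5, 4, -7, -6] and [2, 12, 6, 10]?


d = sum of absolute differences: |5-2|=3 + |4-12|=8 + |-7-6|=13 + |-6-10|=16 = 40.

40


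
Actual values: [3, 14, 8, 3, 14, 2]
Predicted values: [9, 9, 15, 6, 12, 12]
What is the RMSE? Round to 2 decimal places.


MSE = 37.1667. RMSE = sqrt(37.1667) = 6.10.

6.10


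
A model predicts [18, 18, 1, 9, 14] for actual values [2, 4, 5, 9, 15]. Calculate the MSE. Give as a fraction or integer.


MSE = (1/5) * ((2-18)^2=256 + (4-18)^2=196 + (5-1)^2=16 + (9-9)^2=0 + (15-14)^2=1). Sum = 469. MSE = 469/5.

469/5


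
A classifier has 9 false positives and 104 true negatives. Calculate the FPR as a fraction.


FPR = FP / (FP + TN) = 9 / 113 = 9/113.

9/113


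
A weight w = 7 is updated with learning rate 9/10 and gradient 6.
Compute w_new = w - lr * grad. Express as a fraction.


w_new = 7 - 9/10 * 6 = 7 - 27/5 = 8/5.

8/5


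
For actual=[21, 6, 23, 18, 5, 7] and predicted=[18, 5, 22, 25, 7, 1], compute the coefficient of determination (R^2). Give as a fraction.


Mean(y) = 40/3. SS_res = 100. SS_tot = 1012/3. R^2 = 1 - 100/(1012/3) = 178/253.

178/253


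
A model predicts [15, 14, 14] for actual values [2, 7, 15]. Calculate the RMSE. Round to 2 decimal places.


MSE = 73.0000. RMSE = sqrt(73.0000) = 8.54.

8.54


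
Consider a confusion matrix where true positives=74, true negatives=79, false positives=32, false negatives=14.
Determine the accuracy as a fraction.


Accuracy = (TP + TN) / (TP + TN + FP + FN) = (74 + 79) / 199 = 153/199.

153/199


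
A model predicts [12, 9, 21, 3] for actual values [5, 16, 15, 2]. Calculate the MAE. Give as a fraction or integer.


MAE = (1/4) * (|5-12|=7 + |16-9|=7 + |15-21|=6 + |2-3|=1). Sum = 21. MAE = 21/4.

21/4


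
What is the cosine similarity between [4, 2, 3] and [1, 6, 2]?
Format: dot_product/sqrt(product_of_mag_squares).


dot = 22. |a|^2 = 29, |b|^2 = 41. cos = 22/sqrt(1189).

22/sqrt(1189)


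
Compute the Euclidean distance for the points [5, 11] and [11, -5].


d = sqrt(sum of squared differences). (5-11)^2=36, (11--5)^2=256. Sum = 292.

sqrt(292)


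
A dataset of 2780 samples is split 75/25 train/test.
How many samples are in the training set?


Test set = 2780 * 25% = 695. Training set = 2780 - 695 = 2085.

2085


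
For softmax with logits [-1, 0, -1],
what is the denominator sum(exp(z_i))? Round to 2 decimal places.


Denom = e^-1=0.3679 + e^0=1.0000 + e^-1=0.3679. Sum = 1.7358, which rounds to 1.74.

1.74


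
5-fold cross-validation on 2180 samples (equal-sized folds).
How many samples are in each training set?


Each validation fold has 2180/5 = 436 samples. Training set = 2180 - 436 = 1744.

1744


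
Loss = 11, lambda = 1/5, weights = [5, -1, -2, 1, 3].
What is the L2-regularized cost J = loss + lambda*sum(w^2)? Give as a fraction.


L2 sq norm = sum(w^2) = 40. J = 11 + 1/5 * 40 = 19.

19


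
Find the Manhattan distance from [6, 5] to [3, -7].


d = sum of absolute differences: |6-3|=3 + |5--7|=12 = 15.

15


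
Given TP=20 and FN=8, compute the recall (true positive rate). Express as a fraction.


Recall = TP / (TP + FN) = 20 / 28 = 5/7.

5/7


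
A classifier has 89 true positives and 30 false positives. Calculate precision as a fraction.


Precision = TP / (TP + FP) = 89 / 119 = 89/119.

89/119


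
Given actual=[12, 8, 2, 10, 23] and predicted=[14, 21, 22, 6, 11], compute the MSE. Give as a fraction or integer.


MSE = (1/5) * ((12-14)^2=4 + (8-21)^2=169 + (2-22)^2=400 + (10-6)^2=16 + (23-11)^2=144). Sum = 733. MSE = 733/5.

733/5
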